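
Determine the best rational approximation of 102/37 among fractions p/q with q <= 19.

Expand x = 102/37 as a continued fraction with the Euclidean algorithm:
  102 = 2*37 + 28, so a_0 = 2.
  37 = 1*28 + 9, so a_1 = 1.
  28 = 3*9 + 1, so a_2 = 3.
  9 = 9*1 + 0, so a_3 = 9.
so x = [2; 1, 3, 9].
Convergents (p_i = a_i*p_{i-1} + p_{i-2}, q_i = a_i*q_{i-1} + q_{i-2} with p_{-2}=0, p_{-1}=1, q_{-2}=1, q_{-1}=0), until the denominator exceeds 19:
  i=0: a_0=2, p_0 = 2*1 + 0 = 2, q_0 = 2*0 + 1 = 1.
  i=1: a_1=1, p_1 = 1*2 + 1 = 3, q_1 = 1*1 + 0 = 1.
  i=2: a_2=3, p_2 = 3*3 + 2 = 11, q_2 = 3*1 + 1 = 4.
  i=3: a_3=9, p_3 = 9*11 + 3 = 102, q_3 = 9*4 + 1 = 37.
q_3 = 37 > 19, so the last convergent with denominator <= 19 is p_2/q_2 = 11/4.
The closest fraction with denominator <= 19 is either p_2/q_2 or the intermediate fraction (k*p_2 + p_1)/(k*q_2 + q_1) with the largest k >= 1 whose denominator stays <= 19; these approach x as k grows, and every other convergent or intermediate fraction in range is farther away.
Largest k: floor((19 - q_1)/q_2) = floor((19 - 1)/4) = 4.
That gives (4*11 + 3)/(4*4 + 1) = 47/17.
Compare the errors: |x - 11/4| = |102*4 - 11*37|/(37*4) = 1/148, and |x - 47/17| = |102*17 - 47*37|/(37*17) = 5/629.
Cross-multiplying, 1*629 = 629 < 740 = 5*148, so 1/148 is smaller: the convergent 11/4 is closer to x than 47/17.

11/4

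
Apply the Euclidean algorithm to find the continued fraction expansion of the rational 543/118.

[4; 1, 1, 1, 1, 23]

Run the Euclidean algorithm on 543 and 118; the successive quotients are the partial quotients a_0, a_1, ... (each step inverts the fractional part left over by the previous one):
  543 = 4*118 + 71, so a_0 = 4.
  118 = 1*71 + 47, so a_1 = 1.
  71 = 1*47 + 24, so a_2 = 1.
  47 = 1*24 + 23, so a_3 = 1.
  24 = 1*23 + 1, so a_4 = 1.
  23 = 23*1 + 0, so a_5 = 23.
The remainder reaches 0 after 6 divisions, so the expansion has 6 partial quotients, read off in order.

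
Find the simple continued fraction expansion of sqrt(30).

Write x_i = (sqrt(30) + m_i)/d_i with (m_0, d_0) = (0, 1). a_0 = floor(sqrt(30)) = 5, since 5^2 = 25 <= 30 < 36 = 6^2.
Iterate m_{i+1} = d_i*a_i - m_i, d_{i+1} = (30 - m_{i+1}^2)/d_i, a_{i+1} = floor((a_0 + m_{i+1})/d_{i+1}):
  m_1 = 1*5 - 0 = 5, d_1 = (30 - 5^2)/1 = 5/1 = 5, a_1 = floor((5 + 5)/5) = 2.
  m_2 = 5*2 - 5 = 5, d_2 = (30 - 5^2)/5 = 5/5 = 1, a_2 = floor((5 + 5)/1) = 10.
  m_3 = 1*10 - 5 = 5, d_3 = (30 - 5^2)/1 = 5/1 = 5: (m_3, d_3) = (m_1, d_1) = (5, 5), so from here the quotients repeat a_1, a_2; the period length is 2.
Hence the expansion of sqrt(30) is a_0 = 5 followed by the repeating block 2, 10 (period 2).

[5; (2, 10)]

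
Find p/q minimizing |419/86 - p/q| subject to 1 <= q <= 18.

Expand x = 419/86 as a continued fraction with the Euclidean algorithm:
  419 = 4*86 + 75, so a_0 = 4.
  86 = 1*75 + 11, so a_1 = 1.
  75 = 6*11 + 9, so a_2 = 6.
  11 = 1*9 + 2, so a_3 = 1.
  9 = 4*2 + 1, so a_4 = 4.
  2 = 2*1 + 0, so a_5 = 2.
so x = [4; 1, 6, 1, 4, 2].
Convergents (p_i = a_i*p_{i-1} + p_{i-2}, q_i = a_i*q_{i-1} + q_{i-2} with p_{-2}=0, p_{-1}=1, q_{-2}=1, q_{-1}=0), until the denominator exceeds 18:
  i=0: a_0=4, p_0 = 4*1 + 0 = 4, q_0 = 4*0 + 1 = 1.
  i=1: a_1=1, p_1 = 1*4 + 1 = 5, q_1 = 1*1 + 0 = 1.
  i=2: a_2=6, p_2 = 6*5 + 4 = 34, q_2 = 6*1 + 1 = 7.
  i=3: a_3=1, p_3 = 1*34 + 5 = 39, q_3 = 1*7 + 1 = 8.
  i=4: a_4=4, p_4 = 4*39 + 34 = 190, q_4 = 4*8 + 7 = 39.
q_4 = 39 > 18, so the last convergent with denominator <= 18 is p_3/q_3 = 39/8.
The closest fraction with denominator <= 18 is either p_3/q_3 or the intermediate fraction (k*p_3 + p_2)/(k*q_3 + q_2) with the largest k >= 1 whose denominator stays <= 18; these approach x as k grows, and every other convergent or intermediate fraction in range is farther away.
Largest k: floor((18 - q_2)/q_3) = floor((18 - 7)/8) = 1.
That gives (1*39 + 34)/(1*8 + 7) = 73/15.
Compare the errors: |x - 39/8| = |419*8 - 39*86|/(86*8) = 2/688, and |x - 73/15| = |419*15 - 73*86|/(86*15) = 7/1290.
Cross-multiplying, 2*1290 = 2580 < 4816 = 7*688, so 2/688 is smaller: the convergent 39/8 is closer to x than 73/15.

39/8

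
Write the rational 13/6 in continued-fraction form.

[2; 6]

Run the Euclidean algorithm on 13 and 6; the successive quotients are the partial quotients a_0, a_1, ... (each step inverts the fractional part left over by the previous one):
  13 = 2*6 + 1, so a_0 = 2.
  6 = 6*1 + 0, so a_1 = 6.
The remainder reaches 0 after 2 divisions, so the expansion has 2 partial quotients, read off in order.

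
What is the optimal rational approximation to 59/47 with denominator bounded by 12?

5/4

Expand x = 59/47 as a continued fraction with the Euclidean algorithm:
  59 = 1*47 + 12, so a_0 = 1.
  47 = 3*12 + 11, so a_1 = 3.
  12 = 1*11 + 1, so a_2 = 1.
  11 = 11*1 + 0, so a_3 = 11.
so x = [1; 3, 1, 11].
Convergents (p_i = a_i*p_{i-1} + p_{i-2}, q_i = a_i*q_{i-1} + q_{i-2} with p_{-2}=0, p_{-1}=1, q_{-2}=1, q_{-1}=0), until the denominator exceeds 12:
  i=0: a_0=1, p_0 = 1*1 + 0 = 1, q_0 = 1*0 + 1 = 1.
  i=1: a_1=3, p_1 = 3*1 + 1 = 4, q_1 = 3*1 + 0 = 3.
  i=2: a_2=1, p_2 = 1*4 + 1 = 5, q_2 = 1*3 + 1 = 4.
  i=3: a_3=11, p_3 = 11*5 + 4 = 59, q_3 = 11*4 + 3 = 47.
q_3 = 47 > 12, so the last convergent with denominator <= 12 is p_2/q_2 = 5/4.
The closest fraction with denominator <= 12 is either p_2/q_2 or the intermediate fraction (k*p_2 + p_1)/(k*q_2 + q_1) with the largest k >= 1 whose denominator stays <= 12; these approach x as k grows, and every other convergent or intermediate fraction in range is farther away.
Largest k: floor((12 - q_1)/q_2) = floor((12 - 3)/4) = 2.
That gives (2*5 + 4)/(2*4 + 3) = 14/11.
Compare the errors: |x - 5/4| = |59*4 - 5*47|/(47*4) = 1/188, and |x - 14/11| = |59*11 - 14*47|/(47*11) = 9/517.
Cross-multiplying, 1*517 = 517 < 1692 = 9*188, so 1/188 is smaller: the convergent 5/4 is closer to x than 14/11.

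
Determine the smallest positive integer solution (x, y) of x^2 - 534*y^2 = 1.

First expand sqrt(534) as a continued fraction. With x_i = (sqrt(534) + m_i)/d_i and (m_0, d_0) = (0, 1): a_0 = floor(sqrt(534)) = 23, since 23^2 = 529 <= 534 < 576 = 24^2.
Iterate m_{i+1} = d_i*a_i - m_i, d_{i+1} = (534 - m_{i+1}^2)/d_i, a_{i+1} = floor((a_0 + m_{i+1})/d_{i+1}):
  m_1 = 1*23 - 0 = 23, d_1 = (534 - 23^2)/1 = 5/1 = 5, a_1 = floor((23 + 23)/5) = 9.
  m_2 = 5*9 - 23 = 22, d_2 = (534 - 22^2)/5 = 50/5 = 10, a_2 = floor((23 + 22)/10) = 4.
  m_3 = 10*4 - 22 = 18, d_3 = (534 - 18^2)/10 = 210/10 = 21, a_3 = floor((23 + 18)/21) = 1.
  m_4 = 21*1 - 18 = 3, d_4 = (534 - 3^2)/21 = 525/21 = 25, a_4 = floor((23 + 3)/25) = 1.
  m_5 = 25*1 - 3 = 22, d_5 = (534 - 22^2)/25 = 50/25 = 2, a_5 = floor((23 + 22)/2) = 22.
  m_6 = 2*22 - 22 = 22, d_6 = (534 - 22^2)/2 = 50/2 = 25, a_6 = floor((23 + 22)/25) = 1.
  m_7 = 25*1 - 22 = 3, d_7 = (534 - 3^2)/25 = 525/25 = 21, a_7 = floor((23 + 3)/21) = 1.
  m_8 = 21*1 - 3 = 18, d_8 = (534 - 18^2)/21 = 210/21 = 10, a_8 = floor((23 + 18)/10) = 4.
  m_9 = 10*4 - 18 = 22, d_9 = (534 - 22^2)/10 = 50/10 = 5, a_9 = floor((23 + 22)/5) = 9.
  m_10 = 5*9 - 22 = 23, d_10 = (534 - 23^2)/5 = 5/5 = 1, a_10 = floor((23 + 23)/1) = 46.
  m_11 = 1*46 - 23 = 23, d_11 = (534 - 23^2)/1 = 5/1 = 5: (m_11, d_11) = (m_1, d_1) = (23, 5), so from here the quotients repeat a_1, ..., a_10; the period length is 10.
So sqrt(534) = [23; (9, 4, 1, 1, 22, 1, 1, 4, 9, 46)] with period length k = 10.
k is even, so the fundamental solution of x^2 - 534y^2 = 1 is (p_{k-1}, q_{k-1}) = (p_9, q_9); compute convergents through index 9.
Convergents (p_i = a_i*p_{i-1} + p_{i-2}, q_i = a_i*q_{i-1} + q_{i-2} with p_{-2}=0, p_{-1}=1, q_{-2}=1, q_{-1}=0):
  i=0: a_0=23, p_0 = 23*1 + 0 = 23, q_0 = 23*0 + 1 = 1.
  i=1: a_1=9, p_1 = 9*23 + 1 = 208, q_1 = 9*1 + 0 = 9.
  i=2: a_2=4, p_2 = 4*208 + 23 = 855, q_2 = 4*9 + 1 = 37.
  i=3: a_3=1, p_3 = 1*855 + 208 = 1063, q_3 = 1*37 + 9 = 46.
  i=4: a_4=1, p_4 = 1*1063 + 855 = 1918, q_4 = 1*46 + 37 = 83.
  i=5: a_5=22, p_5 = 22*1918 + 1063 = 43259, q_5 = 22*83 + 46 = 1872.
  i=6: a_6=1, p_6 = 1*43259 + 1918 = 45177, q_6 = 1*1872 + 83 = 1955.
  i=7: a_7=1, p_7 = 1*45177 + 43259 = 88436, q_7 = 1*1955 + 1872 = 3827.
  i=8: a_8=4, p_8 = 4*88436 + 45177 = 398921, q_8 = 4*3827 + 1955 = 17263.
  i=9: a_9=9, p_9 = 9*398921 + 88436 = 3678725, q_9 = 9*17263 + 3827 = 159194.
Check: 3678725^2 - 534*159194^2 = 13533017625625 - 13533017625624 = 1, so (x, y) = (3678725, 159194) solves the equation, and by the theorem it is the least positive solution.

(x, y) = (3678725, 159194)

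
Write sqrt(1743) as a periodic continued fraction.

[41; (1, 2, 1, 82)]

Write x_i = (sqrt(1743) + m_i)/d_i with (m_0, d_0) = (0, 1). a_0 = floor(sqrt(1743)) = 41, since 41^2 = 1681 <= 1743 < 1764 = 42^2.
Iterate m_{i+1} = d_i*a_i - m_i, d_{i+1} = (1743 - m_{i+1}^2)/d_i, a_{i+1} = floor((a_0 + m_{i+1})/d_{i+1}):
  m_1 = 1*41 - 0 = 41, d_1 = (1743 - 41^2)/1 = 62/1 = 62, a_1 = floor((41 + 41)/62) = 1.
  m_2 = 62*1 - 41 = 21, d_2 = (1743 - 21^2)/62 = 1302/62 = 21, a_2 = floor((41 + 21)/21) = 2.
  m_3 = 21*2 - 21 = 21, d_3 = (1743 - 21^2)/21 = 1302/21 = 62, a_3 = floor((41 + 21)/62) = 1.
  m_4 = 62*1 - 21 = 41, d_4 = (1743 - 41^2)/62 = 62/62 = 1, a_4 = floor((41 + 41)/1) = 82.
  m_5 = 1*82 - 41 = 41, d_5 = (1743 - 41^2)/1 = 62/1 = 62: (m_5, d_5) = (m_1, d_1) = (41, 62), so from here the quotients repeat a_1, ..., a_4; the period length is 4.
Hence the expansion of sqrt(1743) is a_0 = 41 followed by the repeating block 1, 2, 1, 82 (period 4).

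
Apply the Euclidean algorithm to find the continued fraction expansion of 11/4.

[2; 1, 3]

Run the Euclidean algorithm on 11 and 4; the successive quotients are the partial quotients a_0, a_1, ... (each step inverts the fractional part left over by the previous one):
  11 = 2*4 + 3, so a_0 = 2.
  4 = 1*3 + 1, so a_1 = 1.
  3 = 3*1 + 0, so a_2 = 3.
The remainder reaches 0 after 3 divisions, so the expansion has 3 partial quotients, read off in order.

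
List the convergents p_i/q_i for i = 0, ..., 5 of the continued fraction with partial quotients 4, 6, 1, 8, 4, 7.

4/1, 25/6, 29/7, 257/62, 1057/255, 7656/1847

Using the convergent recurrence p_i = a_i*p_{i-1} + p_{i-2}, q_i = a_i*q_{i-1} + q_{i-2} with p_{-2}=0, p_{-1}=1, q_{-2}=1, q_{-1}=0:
  i=0: a_0=4, p_0 = 4*1 + 0 = 4, q_0 = 4*0 + 1 = 1.
  i=1: a_1=6, p_1 = 6*4 + 1 = 25, q_1 = 6*1 + 0 = 6.
  i=2: a_2=1, p_2 = 1*25 + 4 = 29, q_2 = 1*6 + 1 = 7.
  i=3: a_3=8, p_3 = 8*29 + 25 = 257, q_3 = 8*7 + 6 = 62.
  i=4: a_4=4, p_4 = 4*257 + 29 = 1057, q_4 = 4*62 + 7 = 255.
  i=5: a_5=7, p_5 = 7*1057 + 257 = 7656, q_5 = 7*255 + 62 = 1847.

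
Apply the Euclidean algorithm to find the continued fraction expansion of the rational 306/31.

Run the Euclidean algorithm on 306 and 31; the successive quotients are the partial quotients a_0, a_1, ... (each step inverts the fractional part left over by the previous one):
  306 = 9*31 + 27, so a_0 = 9.
  31 = 1*27 + 4, so a_1 = 1.
  27 = 6*4 + 3, so a_2 = 6.
  4 = 1*3 + 1, so a_3 = 1.
  3 = 3*1 + 0, so a_4 = 3.
The remainder reaches 0 after 5 divisions, so the expansion has 5 partial quotients, read off in order.

[9; 1, 6, 1, 3]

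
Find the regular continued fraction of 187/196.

Run the Euclidean algorithm on 187 and 196; the successive quotients are the partial quotients a_0, a_1, ... (each step inverts the fractional part left over by the previous one):
  187 = 0*196 + 187, so a_0 = 0.
  196 = 1*187 + 9, so a_1 = 1.
  187 = 20*9 + 7, so a_2 = 20.
  9 = 1*7 + 2, so a_3 = 1.
  7 = 3*2 + 1, so a_4 = 3.
  2 = 2*1 + 0, so a_5 = 2.
The remainder reaches 0 after 6 divisions, so the expansion has 6 partial quotients, read off in order.

[0; 1, 20, 1, 3, 2]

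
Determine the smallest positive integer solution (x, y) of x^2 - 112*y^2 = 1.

(x, y) = (127, 12)

First expand sqrt(112) as a continued fraction. With x_i = (sqrt(112) + m_i)/d_i and (m_0, d_0) = (0, 1): a_0 = floor(sqrt(112)) = 10, since 10^2 = 100 <= 112 < 121 = 11^2.
Iterate m_{i+1} = d_i*a_i - m_i, d_{i+1} = (112 - m_{i+1}^2)/d_i, a_{i+1} = floor((a_0 + m_{i+1})/d_{i+1}):
  m_1 = 1*10 - 0 = 10, d_1 = (112 - 10^2)/1 = 12/1 = 12, a_1 = floor((10 + 10)/12) = 1.
  m_2 = 12*1 - 10 = 2, d_2 = (112 - 2^2)/12 = 108/12 = 9, a_2 = floor((10 + 2)/9) = 1.
  m_3 = 9*1 - 2 = 7, d_3 = (112 - 7^2)/9 = 63/9 = 7, a_3 = floor((10 + 7)/7) = 2.
  m_4 = 7*2 - 7 = 7, d_4 = (112 - 7^2)/7 = 63/7 = 9, a_4 = floor((10 + 7)/9) = 1.
  m_5 = 9*1 - 7 = 2, d_5 = (112 - 2^2)/9 = 108/9 = 12, a_5 = floor((10 + 2)/12) = 1.
  m_6 = 12*1 - 2 = 10, d_6 = (112 - 10^2)/12 = 12/12 = 1, a_6 = floor((10 + 10)/1) = 20.
  m_7 = 1*20 - 10 = 10, d_7 = (112 - 10^2)/1 = 12/1 = 12: (m_7, d_7) = (m_1, d_1) = (10, 12), so from here the quotients repeat a_1, ..., a_6; the period length is 6.
So sqrt(112) = [10; (1, 1, 2, 1, 1, 20)] with period length k = 6.
k is even, so the fundamental solution of x^2 - 112y^2 = 1 is (p_{k-1}, q_{k-1}) = (p_5, q_5); compute convergents through index 5.
Convergents (p_i = a_i*p_{i-1} + p_{i-2}, q_i = a_i*q_{i-1} + q_{i-2} with p_{-2}=0, p_{-1}=1, q_{-2}=1, q_{-1}=0):
  i=0: a_0=10, p_0 = 10*1 + 0 = 10, q_0 = 10*0 + 1 = 1.
  i=1: a_1=1, p_1 = 1*10 + 1 = 11, q_1 = 1*1 + 0 = 1.
  i=2: a_2=1, p_2 = 1*11 + 10 = 21, q_2 = 1*1 + 1 = 2.
  i=3: a_3=2, p_3 = 2*21 + 11 = 53, q_3 = 2*2 + 1 = 5.
  i=4: a_4=1, p_4 = 1*53 + 21 = 74, q_4 = 1*5 + 2 = 7.
  i=5: a_5=1, p_5 = 1*74 + 53 = 127, q_5 = 1*7 + 5 = 12.
Check: 127^2 - 112*12^2 = 16129 - 16128 = 1, so (x, y) = (127, 12) solves the equation, and by the theorem it is the least positive solution.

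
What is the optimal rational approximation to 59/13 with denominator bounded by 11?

Expand x = 59/13 as a continued fraction with the Euclidean algorithm:
  59 = 4*13 + 7, so a_0 = 4.
  13 = 1*7 + 6, so a_1 = 1.
  7 = 1*6 + 1, so a_2 = 1.
  6 = 6*1 + 0, so a_3 = 6.
so x = [4; 1, 1, 6].
Convergents (p_i = a_i*p_{i-1} + p_{i-2}, q_i = a_i*q_{i-1} + q_{i-2} with p_{-2}=0, p_{-1}=1, q_{-2}=1, q_{-1}=0), until the denominator exceeds 11:
  i=0: a_0=4, p_0 = 4*1 + 0 = 4, q_0 = 4*0 + 1 = 1.
  i=1: a_1=1, p_1 = 1*4 + 1 = 5, q_1 = 1*1 + 0 = 1.
  i=2: a_2=1, p_2 = 1*5 + 4 = 9, q_2 = 1*1 + 1 = 2.
  i=3: a_3=6, p_3 = 6*9 + 5 = 59, q_3 = 6*2 + 1 = 13.
q_3 = 13 > 11, so the last convergent with denominator <= 11 is p_2/q_2 = 9/2.
The closest fraction with denominator <= 11 is either p_2/q_2 or the intermediate fraction (k*p_2 + p_1)/(k*q_2 + q_1) with the largest k >= 1 whose denominator stays <= 11; these approach x as k grows, and every other convergent or intermediate fraction in range is farther away.
Largest k: floor((11 - q_1)/q_2) = floor((11 - 1)/2) = 5.
That gives (5*9 + 5)/(5*2 + 1) = 50/11.
Compare the errors: |x - 9/2| = |59*2 - 9*13|/(13*2) = 1/26, and |x - 50/11| = |59*11 - 50*13|/(13*11) = 1/143.
Cross-multiplying, 1*26 = 26 < 143 = 1*143, so 1/143 is smaller: the intermediate fraction 50/11 is closer to x than 9/2.

50/11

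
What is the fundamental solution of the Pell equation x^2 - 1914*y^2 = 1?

First expand sqrt(1914) as a continued fraction. With x_i = (sqrt(1914) + m_i)/d_i and (m_0, d_0) = (0, 1): a_0 = floor(sqrt(1914)) = 43, since 43^2 = 1849 <= 1914 < 1936 = 44^2.
Iterate m_{i+1} = d_i*a_i - m_i, d_{i+1} = (1914 - m_{i+1}^2)/d_i, a_{i+1} = floor((a_0 + m_{i+1})/d_{i+1}):
  m_1 = 1*43 - 0 = 43, d_1 = (1914 - 43^2)/1 = 65/1 = 65, a_1 = floor((43 + 43)/65) = 1.
  m_2 = 65*1 - 43 = 22, d_2 = (1914 - 22^2)/65 = 1430/65 = 22, a_2 = floor((43 + 22)/22) = 2.
  m_3 = 22*2 - 22 = 22, d_3 = (1914 - 22^2)/22 = 1430/22 = 65, a_3 = floor((43 + 22)/65) = 1.
  m_4 = 65*1 - 22 = 43, d_4 = (1914 - 43^2)/65 = 65/65 = 1, a_4 = floor((43 + 43)/1) = 86.
  m_5 = 1*86 - 43 = 43, d_5 = (1914 - 43^2)/1 = 65/1 = 65: (m_5, d_5) = (m_1, d_1) = (43, 65), so from here the quotients repeat a_1, ..., a_4; the period length is 4.
So sqrt(1914) = [43; (1, 2, 1, 86)] with period length k = 4.
k is even, so the fundamental solution of x^2 - 1914y^2 = 1 is (p_{k-1}, q_{k-1}) = (p_3, q_3); compute convergents through index 3.
Convergents (p_i = a_i*p_{i-1} + p_{i-2}, q_i = a_i*q_{i-1} + q_{i-2} with p_{-2}=0, p_{-1}=1, q_{-2}=1, q_{-1}=0):
  i=0: a_0=43, p_0 = 43*1 + 0 = 43, q_0 = 43*0 + 1 = 1.
  i=1: a_1=1, p_1 = 1*43 + 1 = 44, q_1 = 1*1 + 0 = 1.
  i=2: a_2=2, p_2 = 2*44 + 43 = 131, q_2 = 2*1 + 1 = 3.
  i=3: a_3=1, p_3 = 1*131 + 44 = 175, q_3 = 1*3 + 1 = 4.
Check: 175^2 - 1914*4^2 = 30625 - 30624 = 1, so (x, y) = (175, 4) solves the equation, and by the theorem it is the least positive solution.

(x, y) = (175, 4)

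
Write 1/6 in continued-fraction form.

Run the Euclidean algorithm on 1 and 6; the successive quotients are the partial quotients a_0, a_1, ... (each step inverts the fractional part left over by the previous one):
  1 = 0*6 + 1, so a_0 = 0.
  6 = 6*1 + 0, so a_1 = 6.
The remainder reaches 0 after 2 divisions, so the expansion has 2 partial quotients, read off in order.

[0; 6]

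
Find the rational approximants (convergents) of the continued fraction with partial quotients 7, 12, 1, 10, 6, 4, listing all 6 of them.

7/1, 85/12, 92/13, 1005/142, 6122/865, 25493/3602

Using the convergent recurrence p_i = a_i*p_{i-1} + p_{i-2}, q_i = a_i*q_{i-1} + q_{i-2} with p_{-2}=0, p_{-1}=1, q_{-2}=1, q_{-1}=0:
  i=0: a_0=7, p_0 = 7*1 + 0 = 7, q_0 = 7*0 + 1 = 1.
  i=1: a_1=12, p_1 = 12*7 + 1 = 85, q_1 = 12*1 + 0 = 12.
  i=2: a_2=1, p_2 = 1*85 + 7 = 92, q_2 = 1*12 + 1 = 13.
  i=3: a_3=10, p_3 = 10*92 + 85 = 1005, q_3 = 10*13 + 12 = 142.
  i=4: a_4=6, p_4 = 6*1005 + 92 = 6122, q_4 = 6*142 + 13 = 865.
  i=5: a_5=4, p_5 = 4*6122 + 1005 = 25493, q_5 = 4*865 + 142 = 3602.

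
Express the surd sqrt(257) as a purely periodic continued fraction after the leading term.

[16; (32)]

Write x_i = (sqrt(257) + m_i)/d_i with (m_0, d_0) = (0, 1). a_0 = floor(sqrt(257)) = 16, since 16^2 = 256 <= 257 < 289 = 17^2.
Iterate m_{i+1} = d_i*a_i - m_i, d_{i+1} = (257 - m_{i+1}^2)/d_i, a_{i+1} = floor((a_0 + m_{i+1})/d_{i+1}):
  m_1 = 1*16 - 0 = 16, d_1 = (257 - 16^2)/1 = 1/1 = 1, a_1 = floor((16 + 16)/1) = 32.
  m_2 = 1*32 - 16 = 16, d_2 = (257 - 16^2)/1 = 1/1 = 1: (m_2, d_2) = (m_1, d_1) = (16, 1), so from here the quotient a_1 repeats; the period length is 1.
Hence the expansion of sqrt(257) is a_0 = 16 followed by the repeating block 32 (period 1).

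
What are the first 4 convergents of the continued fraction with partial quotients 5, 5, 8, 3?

5/1, 26/5, 213/41, 665/128

Using the convergent recurrence p_i = a_i*p_{i-1} + p_{i-2}, q_i = a_i*q_{i-1} + q_{i-2} with p_{-2}=0, p_{-1}=1, q_{-2}=1, q_{-1}=0:
  i=0: a_0=5, p_0 = 5*1 + 0 = 5, q_0 = 5*0 + 1 = 1.
  i=1: a_1=5, p_1 = 5*5 + 1 = 26, q_1 = 5*1 + 0 = 5.
  i=2: a_2=8, p_2 = 8*26 + 5 = 213, q_2 = 8*5 + 1 = 41.
  i=3: a_3=3, p_3 = 3*213 + 26 = 665, q_3 = 3*41 + 5 = 128.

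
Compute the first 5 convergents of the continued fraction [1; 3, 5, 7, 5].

Using the convergent recurrence p_i = a_i*p_{i-1} + p_{i-2}, q_i = a_i*q_{i-1} + q_{i-2} with p_{-2}=0, p_{-1}=1, q_{-2}=1, q_{-1}=0:
  i=0: a_0=1, p_0 = 1*1 + 0 = 1, q_0 = 1*0 + 1 = 1.
  i=1: a_1=3, p_1 = 3*1 + 1 = 4, q_1 = 3*1 + 0 = 3.
  i=2: a_2=5, p_2 = 5*4 + 1 = 21, q_2 = 5*3 + 1 = 16.
  i=3: a_3=7, p_3 = 7*21 + 4 = 151, q_3 = 7*16 + 3 = 115.
  i=4: a_4=5, p_4 = 5*151 + 21 = 776, q_4 = 5*115 + 16 = 591.

1/1, 4/3, 21/16, 151/115, 776/591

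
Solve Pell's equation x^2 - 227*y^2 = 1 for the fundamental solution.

First expand sqrt(227) as a continued fraction. With x_i = (sqrt(227) + m_i)/d_i and (m_0, d_0) = (0, 1): a_0 = floor(sqrt(227)) = 15, since 15^2 = 225 <= 227 < 256 = 16^2.
Iterate m_{i+1} = d_i*a_i - m_i, d_{i+1} = (227 - m_{i+1}^2)/d_i, a_{i+1} = floor((a_0 + m_{i+1})/d_{i+1}):
  m_1 = 1*15 - 0 = 15, d_1 = (227 - 15^2)/1 = 2/1 = 2, a_1 = floor((15 + 15)/2) = 15.
  m_2 = 2*15 - 15 = 15, d_2 = (227 - 15^2)/2 = 2/2 = 1, a_2 = floor((15 + 15)/1) = 30.
  m_3 = 1*30 - 15 = 15, d_3 = (227 - 15^2)/1 = 2/1 = 2: (m_3, d_3) = (m_1, d_1) = (15, 2), so from here the quotients repeat a_1, a_2; the period length is 2.
So sqrt(227) = [15; (15, 30)] with period length k = 2.
k is even, so the fundamental solution of x^2 - 227y^2 = 1 is (p_{k-1}, q_{k-1}) = (p_1, q_1); compute convergents through index 1.
Convergents (p_i = a_i*p_{i-1} + p_{i-2}, q_i = a_i*q_{i-1} + q_{i-2} with p_{-2}=0, p_{-1}=1, q_{-2}=1, q_{-1}=0):
  i=0: a_0=15, p_0 = 15*1 + 0 = 15, q_0 = 15*0 + 1 = 1.
  i=1: a_1=15, p_1 = 15*15 + 1 = 226, q_1 = 15*1 + 0 = 15.
Check: 226^2 - 227*15^2 = 51076 - 51075 = 1, so (x, y) = (226, 15) solves the equation, and by the theorem it is the least positive solution.

(x, y) = (226, 15)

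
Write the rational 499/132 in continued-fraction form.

[3; 1, 3, 1, 1, 4, 3]

Run the Euclidean algorithm on 499 and 132; the successive quotients are the partial quotients a_0, a_1, ... (each step inverts the fractional part left over by the previous one):
  499 = 3*132 + 103, so a_0 = 3.
  132 = 1*103 + 29, so a_1 = 1.
  103 = 3*29 + 16, so a_2 = 3.
  29 = 1*16 + 13, so a_3 = 1.
  16 = 1*13 + 3, so a_4 = 1.
  13 = 4*3 + 1, so a_5 = 4.
  3 = 3*1 + 0, so a_6 = 3.
The remainder reaches 0 after 7 divisions, so the expansion has 7 partial quotients, read off in order.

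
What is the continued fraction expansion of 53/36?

Run the Euclidean algorithm on 53 and 36; the successive quotients are the partial quotients a_0, a_1, ... (each step inverts the fractional part left over by the previous one):
  53 = 1*36 + 17, so a_0 = 1.
  36 = 2*17 + 2, so a_1 = 2.
  17 = 8*2 + 1, so a_2 = 8.
  2 = 2*1 + 0, so a_3 = 2.
The remainder reaches 0 after 4 divisions, so the expansion has 4 partial quotients, read off in order.

[1; 2, 8, 2]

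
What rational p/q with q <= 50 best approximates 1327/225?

Expand x = 1327/225 as a continued fraction with the Euclidean algorithm:
  1327 = 5*225 + 202, so a_0 = 5.
  225 = 1*202 + 23, so a_1 = 1.
  202 = 8*23 + 18, so a_2 = 8.
  23 = 1*18 + 5, so a_3 = 1.
  18 = 3*5 + 3, so a_4 = 3.
  5 = 1*3 + 2, so a_5 = 1.
  3 = 1*2 + 1, so a_6 = 1.
  2 = 2*1 + 0, so a_7 = 2.
so x = [5; 1, 8, 1, 3, 1, 1, 2].
Convergents (p_i = a_i*p_{i-1} + p_{i-2}, q_i = a_i*q_{i-1} + q_{i-2} with p_{-2}=0, p_{-1}=1, q_{-2}=1, q_{-1}=0), until the denominator exceeds 50:
  i=0: a_0=5, p_0 = 5*1 + 0 = 5, q_0 = 5*0 + 1 = 1.
  i=1: a_1=1, p_1 = 1*5 + 1 = 6, q_1 = 1*1 + 0 = 1.
  i=2: a_2=8, p_2 = 8*6 + 5 = 53, q_2 = 8*1 + 1 = 9.
  i=3: a_3=1, p_3 = 1*53 + 6 = 59, q_3 = 1*9 + 1 = 10.
  i=4: a_4=3, p_4 = 3*59 + 53 = 230, q_4 = 3*10 + 9 = 39.
  i=5: a_5=1, p_5 = 1*230 + 59 = 289, q_5 = 1*39 + 10 = 49.
  i=6: a_6=1, p_6 = 1*289 + 230 = 519, q_6 = 1*49 + 39 = 88.
q_6 = 88 > 50, so the last convergent with denominator <= 50 is p_5/q_5 = 289/49.
The closest fraction with denominator <= 50 is either p_5/q_5 or the intermediate fraction (k*p_5 + p_4)/(k*q_5 + q_4) with the largest k >= 1 whose denominator stays <= 50; these approach x as k grows, and every other convergent or intermediate fraction in range is farther away.
Largest k: floor((50 - q_4)/q_5) = floor((50 - 39)/49) = 0.
Since k = 0, no intermediate fraction beyond p_5/q_5 has denominator <= 50, so the convergent 289/49 is the closest (its error is |1327*49 - 289*225|/(225*49) = 2/11025).

289/49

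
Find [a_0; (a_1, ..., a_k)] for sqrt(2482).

[49; (1, 4, 1, 1, 4, 1, 98)]

Write x_i = (sqrt(2482) + m_i)/d_i with (m_0, d_0) = (0, 1). a_0 = floor(sqrt(2482)) = 49, since 49^2 = 2401 <= 2482 < 2500 = 50^2.
Iterate m_{i+1} = d_i*a_i - m_i, d_{i+1} = (2482 - m_{i+1}^2)/d_i, a_{i+1} = floor((a_0 + m_{i+1})/d_{i+1}):
  m_1 = 1*49 - 0 = 49, d_1 = (2482 - 49^2)/1 = 81/1 = 81, a_1 = floor((49 + 49)/81) = 1.
  m_2 = 81*1 - 49 = 32, d_2 = (2482 - 32^2)/81 = 1458/81 = 18, a_2 = floor((49 + 32)/18) = 4.
  m_3 = 18*4 - 32 = 40, d_3 = (2482 - 40^2)/18 = 882/18 = 49, a_3 = floor((49 + 40)/49) = 1.
  m_4 = 49*1 - 40 = 9, d_4 = (2482 - 9^2)/49 = 2401/49 = 49, a_4 = floor((49 + 9)/49) = 1.
  m_5 = 49*1 - 9 = 40, d_5 = (2482 - 40^2)/49 = 882/49 = 18, a_5 = floor((49 + 40)/18) = 4.
  m_6 = 18*4 - 40 = 32, d_6 = (2482 - 32^2)/18 = 1458/18 = 81, a_6 = floor((49 + 32)/81) = 1.
  m_7 = 81*1 - 32 = 49, d_7 = (2482 - 49^2)/81 = 81/81 = 1, a_7 = floor((49 + 49)/1) = 98.
  m_8 = 1*98 - 49 = 49, d_8 = (2482 - 49^2)/1 = 81/1 = 81: (m_8, d_8) = (m_1, d_1) = (49, 81), so from here the quotients repeat a_1, ..., a_7; the period length is 7.
Hence the expansion of sqrt(2482) is a_0 = 49 followed by the repeating block 1, 4, 1, 1, 4, 1, 98 (period 7).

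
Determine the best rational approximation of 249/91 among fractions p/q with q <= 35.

Expand x = 249/91 as a continued fraction with the Euclidean algorithm:
  249 = 2*91 + 67, so a_0 = 2.
  91 = 1*67 + 24, so a_1 = 1.
  67 = 2*24 + 19, so a_2 = 2.
  24 = 1*19 + 5, so a_3 = 1.
  19 = 3*5 + 4, so a_4 = 3.
  5 = 1*4 + 1, so a_5 = 1.
  4 = 4*1 + 0, so a_6 = 4.
so x = [2; 1, 2, 1, 3, 1, 4].
Convergents (p_i = a_i*p_{i-1} + p_{i-2}, q_i = a_i*q_{i-1} + q_{i-2} with p_{-2}=0, p_{-1}=1, q_{-2}=1, q_{-1}=0), until the denominator exceeds 35:
  i=0: a_0=2, p_0 = 2*1 + 0 = 2, q_0 = 2*0 + 1 = 1.
  i=1: a_1=1, p_1 = 1*2 + 1 = 3, q_1 = 1*1 + 0 = 1.
  i=2: a_2=2, p_2 = 2*3 + 2 = 8, q_2 = 2*1 + 1 = 3.
  i=3: a_3=1, p_3 = 1*8 + 3 = 11, q_3 = 1*3 + 1 = 4.
  i=4: a_4=3, p_4 = 3*11 + 8 = 41, q_4 = 3*4 + 3 = 15.
  i=5: a_5=1, p_5 = 1*41 + 11 = 52, q_5 = 1*15 + 4 = 19.
  i=6: a_6=4, p_6 = 4*52 + 41 = 249, q_6 = 4*19 + 15 = 91.
q_6 = 91 > 35, so the last convergent with denominator <= 35 is p_5/q_5 = 52/19.
The closest fraction with denominator <= 35 is either p_5/q_5 or the intermediate fraction (k*p_5 + p_4)/(k*q_5 + q_4) with the largest k >= 1 whose denominator stays <= 35; these approach x as k grows, and every other convergent or intermediate fraction in range is farther away.
Largest k: floor((35 - q_4)/q_5) = floor((35 - 15)/19) = 1.
That gives (1*52 + 41)/(1*19 + 15) = 93/34.
Compare the errors: |x - 52/19| = |249*19 - 52*91|/(91*19) = 1/1729, and |x - 93/34| = |249*34 - 93*91|/(91*34) = 3/3094.
Cross-multiplying, 1*3094 = 3094 < 5187 = 3*1729, so 1/1729 is smaller: the convergent 52/19 is closer to x than 93/34.

52/19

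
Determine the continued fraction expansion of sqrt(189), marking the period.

[13; (1, 2, 1, 26)]

Write x_i = (sqrt(189) + m_i)/d_i with (m_0, d_0) = (0, 1). a_0 = floor(sqrt(189)) = 13, since 13^2 = 169 <= 189 < 196 = 14^2.
Iterate m_{i+1} = d_i*a_i - m_i, d_{i+1} = (189 - m_{i+1}^2)/d_i, a_{i+1} = floor((a_0 + m_{i+1})/d_{i+1}):
  m_1 = 1*13 - 0 = 13, d_1 = (189 - 13^2)/1 = 20/1 = 20, a_1 = floor((13 + 13)/20) = 1.
  m_2 = 20*1 - 13 = 7, d_2 = (189 - 7^2)/20 = 140/20 = 7, a_2 = floor((13 + 7)/7) = 2.
  m_3 = 7*2 - 7 = 7, d_3 = (189 - 7^2)/7 = 140/7 = 20, a_3 = floor((13 + 7)/20) = 1.
  m_4 = 20*1 - 7 = 13, d_4 = (189 - 13^2)/20 = 20/20 = 1, a_4 = floor((13 + 13)/1) = 26.
  m_5 = 1*26 - 13 = 13, d_5 = (189 - 13^2)/1 = 20/1 = 20: (m_5, d_5) = (m_1, d_1) = (13, 20), so from here the quotients repeat a_1, ..., a_4; the period length is 4.
Hence the expansion of sqrt(189) is a_0 = 13 followed by the repeating block 1, 2, 1, 26 (period 4).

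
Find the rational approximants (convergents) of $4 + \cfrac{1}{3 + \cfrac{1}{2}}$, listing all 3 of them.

4/1, 13/3, 30/7

Using the convergent recurrence p_i = a_i*p_{i-1} + p_{i-2}, q_i = a_i*q_{i-1} + q_{i-2} with p_{-2}=0, p_{-1}=1, q_{-2}=1, q_{-1}=0:
  i=0: a_0=4, p_0 = 4*1 + 0 = 4, q_0 = 4*0 + 1 = 1.
  i=1: a_1=3, p_1 = 3*4 + 1 = 13, q_1 = 3*1 + 0 = 3.
  i=2: a_2=2, p_2 = 2*13 + 4 = 30, q_2 = 2*3 + 1 = 7.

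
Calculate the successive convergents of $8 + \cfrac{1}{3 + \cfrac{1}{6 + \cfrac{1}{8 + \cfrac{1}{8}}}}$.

8/1, 25/3, 158/19, 1289/155, 10470/1259

Using the convergent recurrence p_i = a_i*p_{i-1} + p_{i-2}, q_i = a_i*q_{i-1} + q_{i-2} with p_{-2}=0, p_{-1}=1, q_{-2}=1, q_{-1}=0:
  i=0: a_0=8, p_0 = 8*1 + 0 = 8, q_0 = 8*0 + 1 = 1.
  i=1: a_1=3, p_1 = 3*8 + 1 = 25, q_1 = 3*1 + 0 = 3.
  i=2: a_2=6, p_2 = 6*25 + 8 = 158, q_2 = 6*3 + 1 = 19.
  i=3: a_3=8, p_3 = 8*158 + 25 = 1289, q_3 = 8*19 + 3 = 155.
  i=4: a_4=8, p_4 = 8*1289 + 158 = 10470, q_4 = 8*155 + 19 = 1259.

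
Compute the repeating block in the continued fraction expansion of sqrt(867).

[29; (2, 4, 29, 4, 2, 58)]

Write x_i = (sqrt(867) + m_i)/d_i with (m_0, d_0) = (0, 1). a_0 = floor(sqrt(867)) = 29, since 29^2 = 841 <= 867 < 900 = 30^2.
Iterate m_{i+1} = d_i*a_i - m_i, d_{i+1} = (867 - m_{i+1}^2)/d_i, a_{i+1} = floor((a_0 + m_{i+1})/d_{i+1}):
  m_1 = 1*29 - 0 = 29, d_1 = (867 - 29^2)/1 = 26/1 = 26, a_1 = floor((29 + 29)/26) = 2.
  m_2 = 26*2 - 29 = 23, d_2 = (867 - 23^2)/26 = 338/26 = 13, a_2 = floor((29 + 23)/13) = 4.
  m_3 = 13*4 - 23 = 29, d_3 = (867 - 29^2)/13 = 26/13 = 2, a_3 = floor((29 + 29)/2) = 29.
  m_4 = 2*29 - 29 = 29, d_4 = (867 - 29^2)/2 = 26/2 = 13, a_4 = floor((29 + 29)/13) = 4.
  m_5 = 13*4 - 29 = 23, d_5 = (867 - 23^2)/13 = 338/13 = 26, a_5 = floor((29 + 23)/26) = 2.
  m_6 = 26*2 - 23 = 29, d_6 = (867 - 29^2)/26 = 26/26 = 1, a_6 = floor((29 + 29)/1) = 58.
  m_7 = 1*58 - 29 = 29, d_7 = (867 - 29^2)/1 = 26/1 = 26: (m_7, d_7) = (m_1, d_1) = (29, 26), so from here the quotients repeat a_1, ..., a_6; the period length is 6.
Hence the expansion of sqrt(867) is a_0 = 29 followed by the repeating block 2, 4, 29, 4, 2, 58 (period 6).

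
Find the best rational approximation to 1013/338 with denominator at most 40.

3/1

Expand x = 1013/338 as a continued fraction with the Euclidean algorithm:
  1013 = 2*338 + 337, so a_0 = 2.
  338 = 1*337 + 1, so a_1 = 1.
  337 = 337*1 + 0, so a_2 = 337.
so x = [2; 1, 337].
Convergents (p_i = a_i*p_{i-1} + p_{i-2}, q_i = a_i*q_{i-1} + q_{i-2} with p_{-2}=0, p_{-1}=1, q_{-2}=1, q_{-1}=0), until the denominator exceeds 40:
  i=0: a_0=2, p_0 = 2*1 + 0 = 2, q_0 = 2*0 + 1 = 1.
  i=1: a_1=1, p_1 = 1*2 + 1 = 3, q_1 = 1*1 + 0 = 1.
  i=2: a_2=337, p_2 = 337*3 + 2 = 1013, q_2 = 337*1 + 1 = 338.
q_2 = 338 > 40, so the last convergent with denominator <= 40 is p_1/q_1 = 3/1.
The closest fraction with denominator <= 40 is either p_1/q_1 or the intermediate fraction (k*p_1 + p_0)/(k*q_1 + q_0) with the largest k >= 1 whose denominator stays <= 40; these approach x as k grows, and every other convergent or intermediate fraction in range is farther away.
Largest k: floor((40 - q_0)/q_1) = floor((40 - 1)/1) = 39.
That gives (39*3 + 2)/(39*1 + 1) = 119/40.
Compare the errors: |x - 3/1| = |1013*1 - 3*338|/(338*1) = 1/338, and |x - 119/40| = |1013*40 - 119*338|/(338*40) = 298/13520.
Cross-multiplying, 1*13520 = 13520 < 100724 = 298*338, so 1/338 is smaller: the convergent 3/1 is closer to x than 119/40.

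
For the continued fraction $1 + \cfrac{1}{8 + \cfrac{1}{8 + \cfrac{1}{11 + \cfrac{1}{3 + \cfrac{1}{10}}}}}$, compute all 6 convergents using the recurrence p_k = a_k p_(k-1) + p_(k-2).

1/1, 9/8, 73/65, 812/723, 2509/2234, 25902/23063

Using the convergent recurrence p_i = a_i*p_{i-1} + p_{i-2}, q_i = a_i*q_{i-1} + q_{i-2} with p_{-2}=0, p_{-1}=1, q_{-2}=1, q_{-1}=0:
  i=0: a_0=1, p_0 = 1*1 + 0 = 1, q_0 = 1*0 + 1 = 1.
  i=1: a_1=8, p_1 = 8*1 + 1 = 9, q_1 = 8*1 + 0 = 8.
  i=2: a_2=8, p_2 = 8*9 + 1 = 73, q_2 = 8*8 + 1 = 65.
  i=3: a_3=11, p_3 = 11*73 + 9 = 812, q_3 = 11*65 + 8 = 723.
  i=4: a_4=3, p_4 = 3*812 + 73 = 2509, q_4 = 3*723 + 65 = 2234.
  i=5: a_5=10, p_5 = 10*2509 + 812 = 25902, q_5 = 10*2234 + 723 = 23063.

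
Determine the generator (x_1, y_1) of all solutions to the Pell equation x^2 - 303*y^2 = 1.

First expand sqrt(303) as a continued fraction. With x_i = (sqrt(303) + m_i)/d_i and (m_0, d_0) = (0, 1): a_0 = floor(sqrt(303)) = 17, since 17^2 = 289 <= 303 < 324 = 18^2.
Iterate m_{i+1} = d_i*a_i - m_i, d_{i+1} = (303 - m_{i+1}^2)/d_i, a_{i+1} = floor((a_0 + m_{i+1})/d_{i+1}):
  m_1 = 1*17 - 0 = 17, d_1 = (303 - 17^2)/1 = 14/1 = 14, a_1 = floor((17 + 17)/14) = 2.
  m_2 = 14*2 - 17 = 11, d_2 = (303 - 11^2)/14 = 182/14 = 13, a_2 = floor((17 + 11)/13) = 2.
  m_3 = 13*2 - 11 = 15, d_3 = (303 - 15^2)/13 = 78/13 = 6, a_3 = floor((17 + 15)/6) = 5.
  m_4 = 6*5 - 15 = 15, d_4 = (303 - 15^2)/6 = 78/6 = 13, a_4 = floor((17 + 15)/13) = 2.
  m_5 = 13*2 - 15 = 11, d_5 = (303 - 11^2)/13 = 182/13 = 14, a_5 = floor((17 + 11)/14) = 2.
  m_6 = 14*2 - 11 = 17, d_6 = (303 - 17^2)/14 = 14/14 = 1, a_6 = floor((17 + 17)/1) = 34.
  m_7 = 1*34 - 17 = 17, d_7 = (303 - 17^2)/1 = 14/1 = 14: (m_7, d_7) = (m_1, d_1) = (17, 14), so from here the quotients repeat a_1, ..., a_6; the period length is 6.
So sqrt(303) = [17; (2, 2, 5, 2, 2, 34)] with period length k = 6.
k is even, so the fundamental solution of x^2 - 303y^2 = 1 is (p_{k-1}, q_{k-1}) = (p_5, q_5); compute convergents through index 5.
Convergents (p_i = a_i*p_{i-1} + p_{i-2}, q_i = a_i*q_{i-1} + q_{i-2} with p_{-2}=0, p_{-1}=1, q_{-2}=1, q_{-1}=0):
  i=0: a_0=17, p_0 = 17*1 + 0 = 17, q_0 = 17*0 + 1 = 1.
  i=1: a_1=2, p_1 = 2*17 + 1 = 35, q_1 = 2*1 + 0 = 2.
  i=2: a_2=2, p_2 = 2*35 + 17 = 87, q_2 = 2*2 + 1 = 5.
  i=3: a_3=5, p_3 = 5*87 + 35 = 470, q_3 = 5*5 + 2 = 27.
  i=4: a_4=2, p_4 = 2*470 + 87 = 1027, q_4 = 2*27 + 5 = 59.
  i=5: a_5=2, p_5 = 2*1027 + 470 = 2524, q_5 = 2*59 + 27 = 145.
Check: 2524^2 - 303*145^2 = 6370576 - 6370575 = 1, so (x, y) = (2524, 145) solves the equation, and by the theorem it is the least positive solution.

(x, y) = (2524, 145)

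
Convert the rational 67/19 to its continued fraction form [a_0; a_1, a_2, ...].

Run the Euclidean algorithm on 67 and 19; the successive quotients are the partial quotients a_0, a_1, ... (each step inverts the fractional part left over by the previous one):
  67 = 3*19 + 10, so a_0 = 3.
  19 = 1*10 + 9, so a_1 = 1.
  10 = 1*9 + 1, so a_2 = 1.
  9 = 9*1 + 0, so a_3 = 9.
The remainder reaches 0 after 4 divisions, so the expansion has 4 partial quotients, read off in order.

[3; 1, 1, 9]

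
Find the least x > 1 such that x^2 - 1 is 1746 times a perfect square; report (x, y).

First expand sqrt(1746) as a continued fraction. With x_i = (sqrt(1746) + m_i)/d_i and (m_0, d_0) = (0, 1): a_0 = floor(sqrt(1746)) = 41, since 41^2 = 1681 <= 1746 < 1764 = 42^2.
Iterate m_{i+1} = d_i*a_i - m_i, d_{i+1} = (1746 - m_{i+1}^2)/d_i, a_{i+1} = floor((a_0 + m_{i+1})/d_{i+1}):
  m_1 = 1*41 - 0 = 41, d_1 = (1746 - 41^2)/1 = 65/1 = 65, a_1 = floor((41 + 41)/65) = 1.
  m_2 = 65*1 - 41 = 24, d_2 = (1746 - 24^2)/65 = 1170/65 = 18, a_2 = floor((41 + 24)/18) = 3.
  m_3 = 18*3 - 24 = 30, d_3 = (1746 - 30^2)/18 = 846/18 = 47, a_3 = floor((41 + 30)/47) = 1.
  m_4 = 47*1 - 30 = 17, d_4 = (1746 - 17^2)/47 = 1457/47 = 31, a_4 = floor((41 + 17)/31) = 1.
  m_5 = 31*1 - 17 = 14, d_5 = (1746 - 14^2)/31 = 1550/31 = 50, a_5 = floor((41 + 14)/50) = 1.
  m_6 = 50*1 - 14 = 36, d_6 = (1746 - 36^2)/50 = 450/50 = 9, a_6 = floor((41 + 36)/9) = 8.
  m_7 = 9*8 - 36 = 36, d_7 = (1746 - 36^2)/9 = 450/9 = 50, a_7 = floor((41 + 36)/50) = 1.
  m_8 = 50*1 - 36 = 14, d_8 = (1746 - 14^2)/50 = 1550/50 = 31, a_8 = floor((41 + 14)/31) = 1.
  m_9 = 31*1 - 14 = 17, d_9 = (1746 - 17^2)/31 = 1457/31 = 47, a_9 = floor((41 + 17)/47) = 1.
  m_10 = 47*1 - 17 = 30, d_10 = (1746 - 30^2)/47 = 846/47 = 18, a_10 = floor((41 + 30)/18) = 3.
  m_11 = 18*3 - 30 = 24, d_11 = (1746 - 24^2)/18 = 1170/18 = 65, a_11 = floor((41 + 24)/65) = 1.
  m_12 = 65*1 - 24 = 41, d_12 = (1746 - 41^2)/65 = 65/65 = 1, a_12 = floor((41 + 41)/1) = 82.
  m_13 = 1*82 - 41 = 41, d_13 = (1746 - 41^2)/1 = 65/1 = 65: (m_13, d_13) = (m_1, d_1) = (41, 65), so from here the quotients repeat a_1, ..., a_12; the period length is 12.
So sqrt(1746) = [41; (1, 3, 1, 1, 1, 8, 1, 1, 1, 3, 1, 82)] with period length k = 12.
k is even, so the fundamental solution of x^2 - 1746y^2 = 1 is (p_{k-1}, q_{k-1}) = (p_11, q_11); compute convergents through index 11.
Convergents (p_i = a_i*p_{i-1} + p_{i-2}, q_i = a_i*q_{i-1} + q_{i-2} with p_{-2}=0, p_{-1}=1, q_{-2}=1, q_{-1}=0):
  i=0: a_0=41, p_0 = 41*1 + 0 = 41, q_0 = 41*0 + 1 = 1.
  i=1: a_1=1, p_1 = 1*41 + 1 = 42, q_1 = 1*1 + 0 = 1.
  i=2: a_2=3, p_2 = 3*42 + 41 = 167, q_2 = 3*1 + 1 = 4.
  i=3: a_3=1, p_3 = 1*167 + 42 = 209, q_3 = 1*4 + 1 = 5.
  i=4: a_4=1, p_4 = 1*209 + 167 = 376, q_4 = 1*5 + 4 = 9.
  i=5: a_5=1, p_5 = 1*376 + 209 = 585, q_5 = 1*9 + 5 = 14.
  i=6: a_6=8, p_6 = 8*585 + 376 = 5056, q_6 = 8*14 + 9 = 121.
  i=7: a_7=1, p_7 = 1*5056 + 585 = 5641, q_7 = 1*121 + 14 = 135.
  i=8: a_8=1, p_8 = 1*5641 + 5056 = 10697, q_8 = 1*135 + 121 = 256.
  i=9: a_9=1, p_9 = 1*10697 + 5641 = 16338, q_9 = 1*256 + 135 = 391.
  i=10: a_10=3, p_10 = 3*16338 + 10697 = 59711, q_10 = 3*391 + 256 = 1429.
  i=11: a_11=1, p_11 = 1*59711 + 16338 = 76049, q_11 = 1*1429 + 391 = 1820.
Check: 76049^2 - 1746*1820^2 = 5783450401 - 5783450400 = 1, so (x, y) = (76049, 1820) solves the equation, and by the theorem it is the least positive solution.

(x, y) = (76049, 1820)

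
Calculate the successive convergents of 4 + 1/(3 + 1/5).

4/1, 13/3, 69/16

Using the convergent recurrence p_i = a_i*p_{i-1} + p_{i-2}, q_i = a_i*q_{i-1} + q_{i-2} with p_{-2}=0, p_{-1}=1, q_{-2}=1, q_{-1}=0:
  i=0: a_0=4, p_0 = 4*1 + 0 = 4, q_0 = 4*0 + 1 = 1.
  i=1: a_1=3, p_1 = 3*4 + 1 = 13, q_1 = 3*1 + 0 = 3.
  i=2: a_2=5, p_2 = 5*13 + 4 = 69, q_2 = 5*3 + 1 = 16.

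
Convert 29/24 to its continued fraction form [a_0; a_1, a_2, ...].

Run the Euclidean algorithm on 29 and 24; the successive quotients are the partial quotients a_0, a_1, ... (each step inverts the fractional part left over by the previous one):
  29 = 1*24 + 5, so a_0 = 1.
  24 = 4*5 + 4, so a_1 = 4.
  5 = 1*4 + 1, so a_2 = 1.
  4 = 4*1 + 0, so a_3 = 4.
The remainder reaches 0 after 4 divisions, so the expansion has 4 partial quotients, read off in order.

[1; 4, 1, 4]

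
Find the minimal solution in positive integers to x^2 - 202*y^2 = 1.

First expand sqrt(202) as a continued fraction. With x_i = (sqrt(202) + m_i)/d_i and (m_0, d_0) = (0, 1): a_0 = floor(sqrt(202)) = 14, since 14^2 = 196 <= 202 < 225 = 15^2.
Iterate m_{i+1} = d_i*a_i - m_i, d_{i+1} = (202 - m_{i+1}^2)/d_i, a_{i+1} = floor((a_0 + m_{i+1})/d_{i+1}):
  m_1 = 1*14 - 0 = 14, d_1 = (202 - 14^2)/1 = 6/1 = 6, a_1 = floor((14 + 14)/6) = 4.
  m_2 = 6*4 - 14 = 10, d_2 = (202 - 10^2)/6 = 102/6 = 17, a_2 = floor((14 + 10)/17) = 1.
  m_3 = 17*1 - 10 = 7, d_3 = (202 - 7^2)/17 = 153/17 = 9, a_3 = floor((14 + 7)/9) = 2.
  m_4 = 9*2 - 7 = 11, d_4 = (202 - 11^2)/9 = 81/9 = 9, a_4 = floor((14 + 11)/9) = 2.
  m_5 = 9*2 - 11 = 7, d_5 = (202 - 7^2)/9 = 153/9 = 17, a_5 = floor((14 + 7)/17) = 1.
  m_6 = 17*1 - 7 = 10, d_6 = (202 - 10^2)/17 = 102/17 = 6, a_6 = floor((14 + 10)/6) = 4.
  m_7 = 6*4 - 10 = 14, d_7 = (202 - 14^2)/6 = 6/6 = 1, a_7 = floor((14 + 14)/1) = 28.
  m_8 = 1*28 - 14 = 14, d_8 = (202 - 14^2)/1 = 6/1 = 6: (m_8, d_8) = (m_1, d_1) = (14, 6), so from here the quotients repeat a_1, ..., a_7; the period length is 7.
So sqrt(202) = [14; (4, 1, 2, 2, 1, 4, 28)] with period length k = 7.
k is odd, so (p_{k-1}, q_{k-1}) only solves x^2 - 202y^2 = -1 and the fundamental solution of x^2 - 202y^2 = 1 is (p_{2k-1}, q_{2k-1}) = (p_13, q_13); compute convergents through index 13, running through the period twice.
Convergents (p_i = a_i*p_{i-1} + p_{i-2}, q_i = a_i*q_{i-1} + q_{i-2} with p_{-2}=0, p_{-1}=1, q_{-2}=1, q_{-1}=0):
  i=0: a_0=14, p_0 = 14*1 + 0 = 14, q_0 = 14*0 + 1 = 1.
  i=1: a_1=4, p_1 = 4*14 + 1 = 57, q_1 = 4*1 + 0 = 4.
  i=2: a_2=1, p_2 = 1*57 + 14 = 71, q_2 = 1*4 + 1 = 5.
  i=3: a_3=2, p_3 = 2*71 + 57 = 199, q_3 = 2*5 + 4 = 14.
  i=4: a_4=2, p_4 = 2*199 + 71 = 469, q_4 = 2*14 + 5 = 33.
  i=5: a_5=1, p_5 = 1*469 + 199 = 668, q_5 = 1*33 + 14 = 47.
  i=6: a_6=4, p_6 = 4*668 + 469 = 3141, q_6 = 4*47 + 33 = 221.
  i=7: a_7=28, p_7 = 28*3141 + 668 = 88616, q_7 = 28*221 + 47 = 6235.
  i=8: a_8=4, p_8 = 4*88616 + 3141 = 357605, q_8 = 4*6235 + 221 = 25161.
  i=9: a_9=1, p_9 = 1*357605 + 88616 = 446221, q_9 = 1*25161 + 6235 = 31396.
  i=10: a_10=2, p_10 = 2*446221 + 357605 = 1250047, q_10 = 2*31396 + 25161 = 87953.
  i=11: a_11=2, p_11 = 2*1250047 + 446221 = 2946315, q_11 = 2*87953 + 31396 = 207302.
  i=12: a_12=1, p_12 = 1*2946315 + 1250047 = 4196362, q_12 = 1*207302 + 87953 = 295255.
  i=13: a_13=4, p_13 = 4*4196362 + 2946315 = 19731763, q_13 = 4*295255 + 207302 = 1388322.
Indeed p_6^2 - 202*q_6^2 = 9865881 - 9865882 = -1, not +1.
Check: 19731763^2 - 202*1388322^2 = 389342471088169 - 389342471088168 = 1, so (x, y) = (19731763, 1388322) solves the equation, and by the theorem it is the least positive solution.

(x, y) = (19731763, 1388322)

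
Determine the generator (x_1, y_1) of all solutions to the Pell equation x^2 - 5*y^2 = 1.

First expand sqrt(5) as a continued fraction. With x_i = (sqrt(5) + m_i)/d_i and (m_0, d_0) = (0, 1): a_0 = floor(sqrt(5)) = 2, since 2^2 = 4 <= 5 < 9 = 3^2.
Iterate m_{i+1} = d_i*a_i - m_i, d_{i+1} = (5 - m_{i+1}^2)/d_i, a_{i+1} = floor((a_0 + m_{i+1})/d_{i+1}):
  m_1 = 1*2 - 0 = 2, d_1 = (5 - 2^2)/1 = 1/1 = 1, a_1 = floor((2 + 2)/1) = 4.
  m_2 = 1*4 - 2 = 2, d_2 = (5 - 2^2)/1 = 1/1 = 1: (m_2, d_2) = (m_1, d_1) = (2, 1), so from here the quotient a_1 repeats; the period length is 1.
So sqrt(5) = [2; (4)] with period length k = 1.
k is odd, so (p_{k-1}, q_{k-1}) only solves x^2 - 5y^2 = -1 and the fundamental solution of x^2 - 5y^2 = 1 is (p_{2k-1}, q_{2k-1}) = (p_1, q_1); compute convergents through index 1, running through the period twice.
Convergents (p_i = a_i*p_{i-1} + p_{i-2}, q_i = a_i*q_{i-1} + q_{i-2} with p_{-2}=0, p_{-1}=1, q_{-2}=1, q_{-1}=0):
  i=0: a_0=2, p_0 = 2*1 + 0 = 2, q_0 = 2*0 + 1 = 1.
  i=1: a_1=4, p_1 = 4*2 + 1 = 9, q_1 = 4*1 + 0 = 4.
Indeed p_0^2 - 5*q_0^2 = 4 - 5 = -1, not +1.
Check: 9^2 - 5*4^2 = 81 - 80 = 1, so (x, y) = (9, 4) solves the equation, and by the theorem it is the least positive solution.

(x, y) = (9, 4)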